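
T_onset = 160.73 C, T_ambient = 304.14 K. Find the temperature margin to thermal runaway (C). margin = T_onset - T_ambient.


Convert: T_ambient = 304.14 K = 30.99 C
margin = 160.73 - 30.99 = 129.74 C

129.74 C


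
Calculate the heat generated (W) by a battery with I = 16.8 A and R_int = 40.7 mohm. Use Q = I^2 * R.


Convert: R = 40.7 mohm = 0.0407 ohm
Q = I^2 * R = 16.8^2 * 0.0407 = 11.49 W

11.49 W


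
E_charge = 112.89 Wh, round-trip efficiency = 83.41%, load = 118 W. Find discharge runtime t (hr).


Step 1: E_discharge = eta/100 * E_charge = 83.41/100 * 112.89 = 94.162 Wh
Step 2: t = E_discharge / P = 94.162 / 118 = 0.7980 hr

0.7980 hr


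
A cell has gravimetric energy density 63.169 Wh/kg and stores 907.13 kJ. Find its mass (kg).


Convert: E = 907.13 kJ = 251.98 Wh
m = E / ED = 251.98 / 63.169 = 3.989 kg

3.989 kg


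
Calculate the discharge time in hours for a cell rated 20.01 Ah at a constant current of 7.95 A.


t = capacity / current = 20.01 / 7.95 = 2.517 hr

2.517 hr


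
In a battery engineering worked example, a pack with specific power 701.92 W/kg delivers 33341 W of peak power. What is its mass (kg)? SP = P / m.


m = P / SP = 33341 / 701.92 = 47.50 kg

47.50 kg


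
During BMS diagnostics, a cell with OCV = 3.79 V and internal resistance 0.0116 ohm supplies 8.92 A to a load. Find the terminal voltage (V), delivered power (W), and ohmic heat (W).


Step 1: V_terminal = OCV - I*R = 3.79 - 8.92 * 0.0116 = 3.6865 V
Step 2: P_out = V_terminal * I = 3.6865 * 8.92 = 32.88 W
Step 3: Q = I^2 * R = 8.92^2 * 0.0116 = 0.9230 W

V=3.6865 V, P=32.88 W, Q=0.9230 W


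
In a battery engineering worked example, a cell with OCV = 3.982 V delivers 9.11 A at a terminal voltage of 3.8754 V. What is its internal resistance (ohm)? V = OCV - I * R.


R = (OCV - V) / I = (3.982 - 3.8754) / 9.11 = 0.01170 ohm

0.01170 ohm


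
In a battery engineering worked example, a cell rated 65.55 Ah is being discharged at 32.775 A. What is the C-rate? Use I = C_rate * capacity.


Rearranging: C_rate = 32.775 / 65.55 = 0.5C

0.5C


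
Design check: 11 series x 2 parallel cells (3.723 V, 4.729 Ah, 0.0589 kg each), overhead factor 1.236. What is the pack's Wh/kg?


Step 1: V_pack = 11 * 3.723 = 40.953 V
Step 2: C_pack = 2 * 4.729 = 9.458 Ah
Step 3: E_pack = V_pack * C_pack = 40.953 * 9.458 = 387.33 Wh
Step 4: m_pack = 11 * 2 * 0.0589 * 1.236 = 1.6016 kg
Step 5: ED = E_pack / m_pack = 387.33 / 1.6016 = 241.8 Wh/kg

241.8 Wh/kg


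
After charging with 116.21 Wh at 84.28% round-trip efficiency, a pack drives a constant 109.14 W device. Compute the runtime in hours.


Step 1: E_discharge = eta/100 * E_charge = 84.28/100 * 116.21 = 97.942 Wh
Step 2: t = E_discharge / P = 97.942 / 109.14 = 0.8974 hr

0.8974 hr


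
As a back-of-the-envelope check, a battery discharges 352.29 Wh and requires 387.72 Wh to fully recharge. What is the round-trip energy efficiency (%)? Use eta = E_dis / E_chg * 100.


eta_e = E_dis / E_chg * 100 = 352.29 / 387.72 * 100 = 90.86%

90.86%


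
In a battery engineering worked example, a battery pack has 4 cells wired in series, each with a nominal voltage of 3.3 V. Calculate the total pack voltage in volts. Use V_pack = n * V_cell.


Series voltages add: 4 * 3.3 V = 13.2 V

13.2 V


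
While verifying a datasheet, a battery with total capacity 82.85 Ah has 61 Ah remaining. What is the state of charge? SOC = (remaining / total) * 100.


SOC = (remaining / total) * 100 = (61 / 82.85) * 100 = 73.63%

73.63%


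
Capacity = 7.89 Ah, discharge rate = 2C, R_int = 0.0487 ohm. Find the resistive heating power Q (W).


Step 1: I = C_rate * capacity = 2 * 7.89 = 15.78 A
Step 2: Q = I^2 * R = 15.78^2 * 0.0487 = 249.01 * 0.0487 = 12.13 W

12.13 W


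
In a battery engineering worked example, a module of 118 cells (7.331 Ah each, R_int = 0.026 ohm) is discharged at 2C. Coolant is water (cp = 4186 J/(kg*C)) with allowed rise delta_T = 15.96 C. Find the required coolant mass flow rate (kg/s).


Step 1: I = 2 * 7.331 = 14.662 A
Step 2: Q_cell = I^2 * R = 14.662^2 * 0.026 = 5.5893 W
Step 3: Q_total = 118 * 5.5893 = 659.54 W
Step 4: m_dot = Q_total / (cp * dT) = 659.54 / (4186 * 15.96) = 0.009872 kg/s

0.009872 kg/s


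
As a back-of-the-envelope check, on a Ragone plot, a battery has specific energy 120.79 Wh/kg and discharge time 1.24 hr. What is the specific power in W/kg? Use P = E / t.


P_specific = E / t = 120.79 / 1.24 = 97.41 W/kg

97.41 W/kg


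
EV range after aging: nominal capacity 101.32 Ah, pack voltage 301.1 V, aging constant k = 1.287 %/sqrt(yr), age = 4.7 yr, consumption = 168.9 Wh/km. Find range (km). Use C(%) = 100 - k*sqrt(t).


Step 1: capacity retention = 100 - 1.287 * sqrt(4.7) = 100 - 1.287 * 2.1679 = 97.21%
Step 2: C_now = 101.32 * 97.21/100 = 98.493 Ah
Step 3: E_pack = V * C_now = 301.1 * 98.493 = 29656 Wh
Step 4: range = E_pack / consumption = 29656 / 168.9 = 175.6 km

175.6 km


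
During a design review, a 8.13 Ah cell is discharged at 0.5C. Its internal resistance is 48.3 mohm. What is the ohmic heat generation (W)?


Convert: R = 48.3 mohm = 0.0483 ohm
Step 1: I = C_rate * capacity = 0.5 * 8.13 = 4.065 A
Step 2: Q = I^2 * R = 4.065^2 * 0.0483 = 16.524 * 0.0483 = 0.7981 W

0.7981 W


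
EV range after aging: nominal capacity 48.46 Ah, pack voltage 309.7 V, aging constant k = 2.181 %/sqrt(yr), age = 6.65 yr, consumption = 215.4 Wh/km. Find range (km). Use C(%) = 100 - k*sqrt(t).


Step 1: capacity retention = 100 - 2.181 * sqrt(6.65) = 100 - 2.181 * 2.5788 = 94.376%
Step 2: C_now = 48.46 * 94.376/100 = 45.735 Ah
Step 3: E_pack = V * C_now = 309.7 * 45.735 = 14164 Wh
Step 4: range = E_pack / consumption = 14164 / 215.4 = 65.76 km

65.76 km


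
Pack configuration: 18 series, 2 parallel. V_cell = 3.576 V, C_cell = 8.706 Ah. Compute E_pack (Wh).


V_pack = 18 * 3.576 = 64.368 V
C_pack = 2 * 8.706 = 17.412 Ah
E = V_pack * C_pack = 64.368 * 17.412 = 1121 Wh

1121 Wh


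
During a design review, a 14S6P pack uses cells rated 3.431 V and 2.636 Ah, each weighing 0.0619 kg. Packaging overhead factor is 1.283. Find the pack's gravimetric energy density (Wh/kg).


Step 1: V_pack = 14 * 3.431 = 48.034 V
Step 2: C_pack = 6 * 2.636 = 15.816 Ah
Step 3: E_pack = V_pack * C_pack = 48.034 * 15.816 = 759.71 Wh
Step 4: m_pack = 14 * 6 * 0.0619 * 1.283 = 6.6711 kg
Step 5: ED = E_pack / m_pack = 759.71 / 6.6711 = 113.9 Wh/kg

113.9 Wh/kg


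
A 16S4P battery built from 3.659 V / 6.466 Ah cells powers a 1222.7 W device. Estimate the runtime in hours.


Step 1: E_pack = Ns * V_cell * Np * C_cell = 16 * 3.659 * 4 * 6.466 = 1514.2 Wh
Step 2: t = E_pack / P = 1514.2 / 1222.7 = 1.238 hr

1.238 hr


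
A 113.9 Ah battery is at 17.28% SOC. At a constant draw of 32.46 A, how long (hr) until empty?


Step 1: remaining = SOC/100 * C_total = 17.28/100 * 113.9 = 19.682 Ah
Step 2: t = remaining / I = 19.682 / 32.46 = 0.6063 hr

0.6063 hr


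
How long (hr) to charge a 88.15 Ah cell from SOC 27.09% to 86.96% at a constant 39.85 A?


delta_Ah = 88.15 * (86.96 - 27.09) / 100 = 52.775 Ah
t = delta_Ah / I = 52.775 / 39.85 = 1.324 hr

1.324 hr


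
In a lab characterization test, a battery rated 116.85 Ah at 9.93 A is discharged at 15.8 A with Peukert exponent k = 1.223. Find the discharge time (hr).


Step 1: t_rated = C / I_rated = 116.85 / 9.93 = 11.767 hr
Step 2: ratio = 9.93 / 15.8 = 0.62848
Step 3: ratio^k = 0.62848^1.223 = 0.56664
Step 4: t = t_rated * ratio^k = 11.767 * 0.56664 = 6.668 hr

6.668 hr


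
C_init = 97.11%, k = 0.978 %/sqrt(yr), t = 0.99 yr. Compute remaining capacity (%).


sqrt(t) = sqrt(0.99) = 0.99499
C_final = 97.11 - 0.978 * 0.99499 = 96.14%

96.14%


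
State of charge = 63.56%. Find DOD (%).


Complement of SOC: DOD = 100% - 63.56% = 36.44%

36.44%


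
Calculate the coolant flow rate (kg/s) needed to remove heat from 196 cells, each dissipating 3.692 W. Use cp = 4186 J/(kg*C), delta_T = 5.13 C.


Q_total = 196 * 3.692 = 723.63 W
m_dot = Q_total / (cp * dT) = 723.63 / (4186 * 5.13) = 0.03370 kg/s

0.03370 kg/s


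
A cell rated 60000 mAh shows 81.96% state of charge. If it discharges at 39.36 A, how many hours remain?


Convert: C_total = 60000 mAh = 60 Ah
Step 1: remaining = SOC/100 * C_total = 81.96/100 * 60 = 49.176 Ah
Step 2: t = remaining / I = 49.176 / 39.36 = 1.249 hr

1.249 hr


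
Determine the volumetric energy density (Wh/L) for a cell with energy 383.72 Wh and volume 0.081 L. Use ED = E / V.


Volumetric ED = 383.72 Wh / 0.081 L = 4737 Wh/L

4737 Wh/L


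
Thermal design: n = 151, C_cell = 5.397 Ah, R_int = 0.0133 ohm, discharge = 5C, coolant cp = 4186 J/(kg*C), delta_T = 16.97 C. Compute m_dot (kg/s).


Step 1: I = 5 * 5.397 = 26.985 A
Step 2: Q_cell = I^2 * R = 26.985^2 * 0.0133 = 9.6849 W
Step 3: Q_total = 151 * 9.6849 = 1462.4 W
Step 4: m_dot = Q_total / (cp * dT) = 1462.4 / (4186 * 16.97) = 0.02059 kg/s

0.02059 kg/s


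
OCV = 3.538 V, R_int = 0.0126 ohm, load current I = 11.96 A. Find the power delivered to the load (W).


Step 1: V_terminal = OCV - I*R = 3.538 - 11.96 * 0.0126 = 3.3873 V
Step 2: P_out = V_terminal * I = 3.3873 * 11.96 = 40.51 W

40.51 W


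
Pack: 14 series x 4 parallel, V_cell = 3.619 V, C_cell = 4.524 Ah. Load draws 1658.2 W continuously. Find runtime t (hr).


Step 1: E_pack = Ns * V_cell * Np * C_cell = 14 * 3.619 * 4 * 4.524 = 916.85 Wh
Step 2: t = E_pack / P = 916.85 / 1658.2 = 0.5529 hr

0.5529 hr


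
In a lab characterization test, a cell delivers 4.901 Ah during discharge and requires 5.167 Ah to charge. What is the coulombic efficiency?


eta_c = Q_dis / Q_chg * 100 = 4.901 / 5.167 * 100 = 94.85%

94.85%


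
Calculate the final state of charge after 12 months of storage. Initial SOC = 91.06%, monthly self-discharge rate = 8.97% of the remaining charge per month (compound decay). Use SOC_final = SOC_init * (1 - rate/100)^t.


Monthly retention factor = 1 - 8.97/100 = 0.9103
Over 12 months: factor^12 = 0.32375
SOC_final = 91.06 * 0.32375 = 29.48%

29.48%


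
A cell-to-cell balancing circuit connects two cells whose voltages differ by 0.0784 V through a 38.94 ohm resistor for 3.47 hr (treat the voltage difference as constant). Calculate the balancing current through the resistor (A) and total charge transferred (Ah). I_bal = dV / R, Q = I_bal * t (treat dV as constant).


I_bal = dV / R = 0.0784 / 38.94 = 0.0020134 A
Q = I_bal * t = 0.0020134 * 3.47 = 0.006986 Ah

I=0.0020134 A, Q=0.006986 Ah


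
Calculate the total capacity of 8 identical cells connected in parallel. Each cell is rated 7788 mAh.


Convert: C_cell = 7788 mAh = 7.788 Ah
C_total = 8 * 7.788 = 62.304 Ah

62.304 Ah


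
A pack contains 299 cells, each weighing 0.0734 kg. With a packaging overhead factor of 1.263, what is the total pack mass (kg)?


m_pack = n * m_cell * overhead = 299 * 0.0734 * 1.263 = 27.72 kg

27.72 kg


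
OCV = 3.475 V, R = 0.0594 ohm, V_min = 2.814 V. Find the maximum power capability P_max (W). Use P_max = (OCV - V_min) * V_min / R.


P_max = (OCV - V_min) * V_min / R = (3.475 - 2.814) * 2.814 / 0.0594 = 0.661 * 2.814 / 0.0594 = 31.31 W

31.31 W


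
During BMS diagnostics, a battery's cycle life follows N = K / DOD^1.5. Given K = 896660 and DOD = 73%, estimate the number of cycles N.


DOD^1.5 = 623.71
N = K / DOD^1.5 = 896660 / 623.71 = 1438

1438 cycles


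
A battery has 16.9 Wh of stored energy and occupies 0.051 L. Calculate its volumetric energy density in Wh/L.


Volumetric ED = 16.9 Wh / 0.051 L = 331.4 Wh/L

331.4 Wh/L


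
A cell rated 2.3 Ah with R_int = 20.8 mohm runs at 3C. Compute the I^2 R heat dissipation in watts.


Convert: R = 20.8 mohm = 0.0208 ohm
Step 1: I = C_rate * capacity = 3 * 2.3 = 6.9 A
Step 2: Q = I^2 * R = 6.9^2 * 0.0208 = 47.61 * 0.0208 = 0.9903 W

0.9903 W


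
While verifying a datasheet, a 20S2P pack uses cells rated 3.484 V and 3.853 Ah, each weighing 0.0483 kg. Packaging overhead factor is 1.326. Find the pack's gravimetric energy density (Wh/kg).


Step 1: V_pack = 20 * 3.484 = 69.68 V
Step 2: C_pack = 2 * 3.853 = 7.706 Ah
Step 3: E_pack = V_pack * C_pack = 69.68 * 7.706 = 536.95 Wh
Step 4: m_pack = 20 * 2 * 0.0483 * 1.326 = 2.5618 kg
Step 5: ED = E_pack / m_pack = 536.95 / 2.5618 = 209.6 Wh/kg

209.6 Wh/kg


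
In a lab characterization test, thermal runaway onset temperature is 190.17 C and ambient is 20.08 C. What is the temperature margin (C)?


Safety margin = 190.17 C - 20.08 C = 170.09 C

170.09 C


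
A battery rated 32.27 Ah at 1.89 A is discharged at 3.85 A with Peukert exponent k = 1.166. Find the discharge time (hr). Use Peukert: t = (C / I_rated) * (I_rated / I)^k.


t_rated = C / I_rated = 32.27 / 1.89 = 17.074 hr
(I_rated/I)^k = (0.49091)^1.166 = 0.43622
t = t_rated * (I_rated/I)^k = 17.074 * 0.43622 = 7.448 hr

7.448 hr


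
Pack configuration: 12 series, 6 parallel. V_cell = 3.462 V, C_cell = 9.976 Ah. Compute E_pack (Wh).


E = Ns * Vcell * Np * Ccell = 12 * 3.462 * 6 * 9.976 = 2487 Wh

2487 Wh


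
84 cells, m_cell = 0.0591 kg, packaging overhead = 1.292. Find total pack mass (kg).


m_pack = n * m_cell * overhead = 84 * 0.0591 * 1.292 = 6.414 kg

6.414 kg


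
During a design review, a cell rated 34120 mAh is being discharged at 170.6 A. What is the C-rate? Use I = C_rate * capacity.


Convert: capacity = 34120 mAh = 34.12 Ah
Rearranging: C_rate = 170.6 / 34.12 = 5C

5C


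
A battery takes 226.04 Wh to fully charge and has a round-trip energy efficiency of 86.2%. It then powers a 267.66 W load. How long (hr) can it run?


Step 1: E_discharge = eta/100 * E_charge = 86.2/100 * 226.04 = 194.85 Wh
Step 2: t = E_discharge / P = 194.85 / 267.66 = 0.7280 hr

0.7280 hr


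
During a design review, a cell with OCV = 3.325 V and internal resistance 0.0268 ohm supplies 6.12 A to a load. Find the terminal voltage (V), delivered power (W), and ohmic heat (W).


Step 1: V_terminal = OCV - I*R = 3.325 - 6.12 * 0.0268 = 3.161 V
Step 2: P_out = V_terminal * I = 3.161 * 6.12 = 19.35 W
Step 3: Q = I^2 * R = 6.12^2 * 0.0268 = 1.004 W

V=3.161 V, P=19.35 W, Q=1.004 W


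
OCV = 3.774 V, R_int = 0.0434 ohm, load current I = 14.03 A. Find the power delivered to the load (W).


Step 1: V_terminal = OCV - I*R = 3.774 - 14.03 * 0.0434 = 3.1651 V
Step 2: P_out = V_terminal * I = 3.1651 * 14.03 = 44.41 W

44.41 W


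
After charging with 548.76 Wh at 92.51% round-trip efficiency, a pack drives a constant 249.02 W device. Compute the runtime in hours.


Step 1: E_discharge = eta/100 * E_charge = 92.51/100 * 548.76 = 507.66 Wh
Step 2: t = E_discharge / P = 507.66 / 249.02 = 2.039 hr

2.039 hr


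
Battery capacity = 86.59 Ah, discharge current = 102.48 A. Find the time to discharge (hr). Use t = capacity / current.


t = capacity / current = 86.59 / 102.48 = 0.8449 hr

0.8449 hr


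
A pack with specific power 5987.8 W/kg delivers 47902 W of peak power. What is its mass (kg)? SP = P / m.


m = P / SP = 47902 / 5987.8 = 8.000 kg

8.000 kg


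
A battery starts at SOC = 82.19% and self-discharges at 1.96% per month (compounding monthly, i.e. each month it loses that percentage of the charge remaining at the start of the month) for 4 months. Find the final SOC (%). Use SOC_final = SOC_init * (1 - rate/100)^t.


Monthly retention factor = 1 - 1.96/100 = 0.9804
Over 4 months: factor^4 = 0.92387
SOC_final = 82.19 * 0.92387 = 75.93%

75.93%


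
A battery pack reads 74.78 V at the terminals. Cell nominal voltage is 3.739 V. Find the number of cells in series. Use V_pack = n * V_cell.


n = V_pack / V_cell = 74.78 / 3.739 = 20

20


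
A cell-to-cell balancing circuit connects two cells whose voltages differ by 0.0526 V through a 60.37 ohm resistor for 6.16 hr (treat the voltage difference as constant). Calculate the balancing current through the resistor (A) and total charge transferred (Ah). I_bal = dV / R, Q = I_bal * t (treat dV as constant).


First, Ohm's law: I_bal = 0.0526 V / 60.37 ohm = 8.7129e-04 A
Then Q = I * t = 8.7129e-04 A * 6.16 hr = 0.005367 Ah

I=8.7129e-04 A, Q=0.005367 Ah


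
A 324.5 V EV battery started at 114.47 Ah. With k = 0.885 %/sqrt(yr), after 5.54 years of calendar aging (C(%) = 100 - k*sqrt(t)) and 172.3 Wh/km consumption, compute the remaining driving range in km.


Step 1: capacity retention = 100 - 0.885 * sqrt(5.54) = 100 - 0.885 * 2.3537 = 97.917%
Step 2: C_now = 114.47 * 97.917/100 = 112.09 Ah
Step 3: E_pack = V * C_now = 324.5 * 112.09 = 36373 Wh
Step 4: range = E_pack / consumption = 36373 / 172.3 = 211.1 km

211.1 km


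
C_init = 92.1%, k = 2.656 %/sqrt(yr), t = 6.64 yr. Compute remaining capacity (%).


sqrt(t) = sqrt(6.64) = 2.5768
C_final = 92.1 - 2.656 * 2.5768 = 85.26%

85.26%


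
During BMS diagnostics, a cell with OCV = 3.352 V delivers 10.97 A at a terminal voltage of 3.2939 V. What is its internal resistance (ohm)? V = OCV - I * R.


R = (OCV - V) / I = (3.352 - 3.2939) / 10.97 = 0.005296 ohm

0.005296 ohm


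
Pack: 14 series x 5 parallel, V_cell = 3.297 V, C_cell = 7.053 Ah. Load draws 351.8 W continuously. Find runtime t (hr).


Step 1: E_pack = Ns * V_cell * Np * C_cell = 14 * 3.297 * 5 * 7.053 = 1627.8 Wh
Step 2: t = E_pack / P = 1627.8 / 351.8 = 4.627 hr

4.627 hr


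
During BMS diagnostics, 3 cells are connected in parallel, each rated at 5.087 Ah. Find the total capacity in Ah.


C_total = 3 * 5.087 = 15.261 Ah

15.261 Ah


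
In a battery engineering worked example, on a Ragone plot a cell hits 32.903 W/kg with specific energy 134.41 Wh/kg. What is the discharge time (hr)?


t = E / P = 134.41 / 32.903 = 4.085 hr

4.085 hr


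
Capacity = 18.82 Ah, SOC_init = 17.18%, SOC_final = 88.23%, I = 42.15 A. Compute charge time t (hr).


Step 1: dSOC = 88.23% - 17.18% = 71.05%
Step 2: delta_Ah = 18.82 * 71.05 / 100 = 13.372 Ah
Step 3: t = 13.372 / 42.15 = 0.3172 hr

0.3172 hr


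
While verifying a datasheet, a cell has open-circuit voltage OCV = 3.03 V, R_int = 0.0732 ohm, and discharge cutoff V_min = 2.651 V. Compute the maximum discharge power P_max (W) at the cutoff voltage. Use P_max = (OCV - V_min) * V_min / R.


P_max = (OCV - V_min) * V_min / R = (3.03 - 2.651) * 2.651 / 0.0732 = 0.379 * 2.651 / 0.0732 = 13.73 W

13.73 W


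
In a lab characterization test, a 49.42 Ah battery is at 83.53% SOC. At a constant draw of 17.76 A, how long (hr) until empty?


Step 1: remaining = SOC/100 * C_total = 83.53/100 * 49.42 = 41.281 Ah
Step 2: t = remaining / I = 41.281 / 17.76 = 2.324 hr

2.324 hr


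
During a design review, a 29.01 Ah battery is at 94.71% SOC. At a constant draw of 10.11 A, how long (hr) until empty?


Step 1: remaining = SOC/100 * C_total = 94.71/100 * 29.01 = 27.475 Ah
Step 2: t = remaining / I = 27.475 / 10.11 = 2.718 hr

2.718 hr


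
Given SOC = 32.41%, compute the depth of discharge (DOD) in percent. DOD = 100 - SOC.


Complement of SOC: DOD = 100% - 32.41% = 67.59%

67.59%


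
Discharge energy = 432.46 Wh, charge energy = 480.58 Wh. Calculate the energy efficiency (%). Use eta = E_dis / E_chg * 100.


eta_e = E_dis / E_chg * 100 = 432.46 / 480.58 * 100 = 89.99%

89.99%


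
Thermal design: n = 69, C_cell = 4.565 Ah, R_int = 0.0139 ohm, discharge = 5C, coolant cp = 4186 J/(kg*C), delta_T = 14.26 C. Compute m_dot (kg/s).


Step 1: I = 5 * 4.565 = 22.825 A
Step 2: Q_cell = I^2 * R = 22.825^2 * 0.0139 = 7.2416 W
Step 3: Q_total = 69 * 7.2416 = 499.67 W
Step 4: m_dot = Q_total / (cp * dT) = 499.67 / (4186 * 14.26) = 0.008371 kg/s

0.008371 kg/s


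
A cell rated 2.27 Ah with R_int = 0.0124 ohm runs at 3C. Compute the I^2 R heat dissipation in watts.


Step 1: I = C_rate * capacity = 3 * 2.27 = 6.81 A
Step 2: Q = I^2 * R = 6.81^2 * 0.0124 = 46.376 * 0.0124 = 0.5751 W

0.5751 W


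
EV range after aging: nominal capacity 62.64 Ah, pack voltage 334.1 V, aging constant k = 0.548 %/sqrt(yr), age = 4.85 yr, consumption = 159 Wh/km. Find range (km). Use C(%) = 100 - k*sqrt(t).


Step 1: capacity retention = 100 - 0.548 * sqrt(4.85) = 100 - 0.548 * 2.2023 = 98.793%
Step 2: C_now = 62.64 * 98.793/100 = 61.884 Ah
Step 3: E_pack = V * C_now = 334.1 * 61.884 = 20675 Wh
Step 4: range = E_pack / consumption = 20675 / 159 = 130.0 km

130.0 km


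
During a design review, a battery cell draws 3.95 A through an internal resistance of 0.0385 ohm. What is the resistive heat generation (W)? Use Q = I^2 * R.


I^2 = 15.603
Q = 15.603 * 0.0385 = 0.6007 W

0.6007 W


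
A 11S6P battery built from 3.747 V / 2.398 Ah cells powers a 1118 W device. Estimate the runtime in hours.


Step 1: E_pack = Ns * V_cell * Np * C_cell = 11 * 3.747 * 6 * 2.398 = 593.03 Wh
Step 2: t = E_pack / P = 593.03 / 1118 = 0.5304 hr

0.5304 hr


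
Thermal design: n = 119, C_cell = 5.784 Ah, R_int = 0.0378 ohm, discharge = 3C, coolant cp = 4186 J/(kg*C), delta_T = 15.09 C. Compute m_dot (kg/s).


Step 1: I = 3 * 5.784 = 17.352 A
Step 2: Q_cell = I^2 * R = 17.352^2 * 0.0378 = 11.381 W
Step 3: Q_total = 119 * 11.381 = 1354.3 W
Step 4: m_dot = Q_total / (cp * dT) = 1354.3 / (4186 * 15.09) = 0.02144 kg/s

0.02144 kg/s


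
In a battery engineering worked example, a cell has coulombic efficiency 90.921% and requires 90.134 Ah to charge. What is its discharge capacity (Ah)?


Q_dis = eta/100 * Q_chg = 90.921/100 * 90.134 = 81.95 Ah

81.95 Ah


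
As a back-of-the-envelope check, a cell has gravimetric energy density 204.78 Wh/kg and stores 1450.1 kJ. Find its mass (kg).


Convert: E = 1450.1 kJ = 402.81 Wh
m = E / ED = 402.81 / 204.78 = 1.967 kg

1.967 kg


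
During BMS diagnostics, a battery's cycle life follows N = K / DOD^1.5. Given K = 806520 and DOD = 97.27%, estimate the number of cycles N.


DOD^1.5 = 959.33
N = K / DOD^1.5 = 806520 / 959.33 = 840.7

840.7 cycles


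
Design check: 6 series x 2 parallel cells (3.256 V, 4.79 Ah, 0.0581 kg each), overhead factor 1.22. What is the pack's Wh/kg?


Step 1: V_pack = 6 * 3.256 = 19.536 V
Step 2: C_pack = 2 * 4.79 = 9.58 Ah
Step 3: E_pack = V_pack * C_pack = 19.536 * 9.58 = 187.15 Wh
Step 4: m_pack = 6 * 2 * 0.0581 * 1.22 = 0.85058 kg
Step 5: ED = E_pack / m_pack = 187.15 / 0.85058 = 220.0 Wh/kg

220.0 Wh/kg


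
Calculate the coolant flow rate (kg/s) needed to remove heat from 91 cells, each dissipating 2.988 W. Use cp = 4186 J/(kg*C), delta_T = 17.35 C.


Step 1: Total heat Q = 91 * 2.988 W = 271.91 W
Step 2: denom = cp * dT = 4186 * 17.35 = 72627
Step 3: m_dot = 271.91 / 72627 = 0.003744 kg/s

0.003744 kg/s


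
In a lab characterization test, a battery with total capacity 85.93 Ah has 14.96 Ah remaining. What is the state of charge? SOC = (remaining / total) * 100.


SOC% = 14.96 / 85.93 * 100 = 17.41%

17.41%


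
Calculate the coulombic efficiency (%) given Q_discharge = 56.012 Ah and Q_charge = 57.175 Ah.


Coulombic efficiency = 56.012/57.175 * 100% = 97.97%

97.97%


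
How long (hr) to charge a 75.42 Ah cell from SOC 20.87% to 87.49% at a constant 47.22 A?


delta_Ah = 75.42 * (87.49 - 20.87) / 100 = 50.245 Ah
t = delta_Ah / I = 50.245 / 47.22 = 1.064 hr

1.064 hr


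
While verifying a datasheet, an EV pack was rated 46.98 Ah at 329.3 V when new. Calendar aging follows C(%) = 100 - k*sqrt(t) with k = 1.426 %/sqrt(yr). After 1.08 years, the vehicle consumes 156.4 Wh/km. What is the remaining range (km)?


Step 1: capacity retention = 100 - 1.426 * sqrt(1.08) = 100 - 1.426 * 1.0392 = 98.518%
Step 2: C_now = 46.98 * 98.518/100 = 46.284 Ah
Step 3: E_pack = V * C_now = 329.3 * 46.284 = 15241 Wh
Step 4: range = E_pack / consumption = 15241 / 156.4 = 97.45 km

97.45 km


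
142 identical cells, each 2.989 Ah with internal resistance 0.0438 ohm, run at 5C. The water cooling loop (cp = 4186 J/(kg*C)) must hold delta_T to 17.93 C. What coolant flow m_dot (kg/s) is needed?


Step 1: I = 5 * 2.989 = 14.945 A
Step 2: Q_cell = I^2 * R = 14.945^2 * 0.0438 = 9.7829 W
Step 3: Q_total = 142 * 9.7829 = 1389.2 W
Step 4: m_dot = Q_total / (cp * dT) = 1389.2 / (4186 * 17.93) = 0.01851 kg/s

0.01851 kg/s


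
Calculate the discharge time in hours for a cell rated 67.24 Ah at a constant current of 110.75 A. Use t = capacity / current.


Runtime = 67.24 Ah / 110.75 A = 0.6071 hr

0.6071 hr


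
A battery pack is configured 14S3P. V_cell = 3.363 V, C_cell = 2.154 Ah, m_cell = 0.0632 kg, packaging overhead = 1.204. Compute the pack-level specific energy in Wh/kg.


Step 1: V_pack = 14 * 3.363 = 47.082 V
Step 2: C_pack = 3 * 2.154 = 6.462 Ah
Step 3: E_pack = V_pack * C_pack = 47.082 * 6.462 = 304.24 Wh
Step 4: m_pack = 14 * 3 * 0.0632 * 1.204 = 3.1959 kg
Step 5: ED = E_pack / m_pack = 304.24 / 3.1959 = 95.20 Wh/kg

95.20 Wh/kg


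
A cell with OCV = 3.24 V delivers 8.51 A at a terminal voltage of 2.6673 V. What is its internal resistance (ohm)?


R = (OCV - V) / I = (3.24 - 2.6673) / 8.51 = 0.06730 ohm

0.06730 ohm


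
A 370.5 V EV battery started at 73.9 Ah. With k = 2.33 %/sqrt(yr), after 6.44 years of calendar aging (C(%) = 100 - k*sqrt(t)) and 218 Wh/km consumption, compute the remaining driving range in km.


Step 1: capacity retention = 100 - 2.33 * sqrt(6.44) = 100 - 2.33 * 2.5377 = 94.087%
Step 2: C_now = 73.9 * 94.087/100 = 69.53 Ah
Step 3: E_pack = V * C_now = 370.5 * 69.53 = 25761 Wh
Step 4: range = E_pack / consumption = 25761 / 218 = 118.2 km

118.2 km


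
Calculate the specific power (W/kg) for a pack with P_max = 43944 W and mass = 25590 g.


Convert: m = 25590 g = 25.59 kg
Specific power = 43944 W / 25.59 kg = 1717 W/kg

1717 W/kg


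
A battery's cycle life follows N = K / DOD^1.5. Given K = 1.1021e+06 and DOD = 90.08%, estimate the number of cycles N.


Step 1: DOD^1.5 = 90.08^1.5 = 854.95
Step 2: N = 1.1021e+06 / 854.95 = 1289 cycles

1289 cycles


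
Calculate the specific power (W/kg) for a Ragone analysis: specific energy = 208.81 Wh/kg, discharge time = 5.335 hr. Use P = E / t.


P_specific = E / t = 208.81 / 5.335 = 39.14 W/kg

39.14 W/kg


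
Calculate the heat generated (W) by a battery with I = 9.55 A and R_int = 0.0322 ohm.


Q = I^2 * R = 9.55^2 * 0.0322 = 2.937 W

2.937 W


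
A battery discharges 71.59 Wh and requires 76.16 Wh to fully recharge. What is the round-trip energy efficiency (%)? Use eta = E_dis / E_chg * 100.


Round-trip efficiency = 71.59/76.16 * 100% = 94.00%

94.00%


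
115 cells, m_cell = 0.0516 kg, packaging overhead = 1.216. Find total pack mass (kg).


m_pack = n * m_cell * overhead = 115 * 0.0516 * 1.216 = 7.216 kg

7.216 kg


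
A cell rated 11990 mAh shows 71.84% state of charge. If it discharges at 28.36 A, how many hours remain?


Convert: C_total = 11990 mAh = 11.99 Ah
Step 1: remaining = SOC/100 * C_total = 71.84/100 * 11.99 = 8.6136 Ah
Step 2: t = remaining / I = 8.6136 / 28.36 = 0.3037 hr

0.3037 hr


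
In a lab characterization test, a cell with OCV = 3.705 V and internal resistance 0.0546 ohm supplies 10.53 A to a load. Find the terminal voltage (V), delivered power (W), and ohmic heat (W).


Step 1: V_terminal = OCV - I*R = 3.705 - 10.53 * 0.0546 = 3.1301 V
Step 2: P_out = V_terminal * I = 3.1301 * 10.53 = 32.96 W
Step 3: Q = I^2 * R = 10.53^2 * 0.0546 = 6.054 W

V=3.1301 V, P=32.96 W, Q=6.054 W


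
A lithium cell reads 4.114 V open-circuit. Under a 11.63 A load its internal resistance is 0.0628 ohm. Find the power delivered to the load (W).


Step 1: V_terminal = OCV - I*R = 4.114 - 11.63 * 0.0628 = 3.3836 V
Step 2: P_out = V_terminal * I = 3.3836 * 11.63 = 39.35 W

39.35 W


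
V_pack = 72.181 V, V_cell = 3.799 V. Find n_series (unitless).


Rearranging: n = V_pack / V_cell = 72.181 / 3.799 = 19 cells

19


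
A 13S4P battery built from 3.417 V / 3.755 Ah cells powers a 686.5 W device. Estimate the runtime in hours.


Step 1: E_pack = Ns * V_cell * Np * C_cell = 13 * 3.417 * 4 * 3.755 = 667.2 Wh
Step 2: t = E_pack / P = 667.2 / 686.5 = 0.9719 hr

0.9719 hr


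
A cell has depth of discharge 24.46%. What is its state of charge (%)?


SOC = 100 - DOD = 100 - 24.46 = 75.54%

75.54%


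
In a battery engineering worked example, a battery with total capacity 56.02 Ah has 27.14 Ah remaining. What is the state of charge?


SOC% = 27.14 / 56.02 * 100 = 48.45%

48.45%


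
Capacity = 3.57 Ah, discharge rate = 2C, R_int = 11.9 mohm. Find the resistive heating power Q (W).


Convert: R = 11.9 mohm = 0.0119 ohm
Step 1: I = C_rate * capacity = 2 * 3.57 = 7.14 A
Step 2: Q = I^2 * R = 7.14^2 * 0.0119 = 50.98 * 0.0119 = 0.6067 W

0.6067 W


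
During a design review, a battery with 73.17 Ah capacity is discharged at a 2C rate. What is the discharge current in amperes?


At 2C: I = 2 * 73.17 Ah = 146.34 A

146.34 A


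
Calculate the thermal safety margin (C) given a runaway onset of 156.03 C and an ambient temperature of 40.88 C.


margin = T_onset - T_ambient = 156.03 - 40.88 = 115.15 C

115.15 C


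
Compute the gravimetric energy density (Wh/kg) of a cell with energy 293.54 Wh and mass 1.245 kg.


Specific energy = 293.54 Wh / 1.245 kg = 235.8 Wh/kg

235.8 Wh/kg


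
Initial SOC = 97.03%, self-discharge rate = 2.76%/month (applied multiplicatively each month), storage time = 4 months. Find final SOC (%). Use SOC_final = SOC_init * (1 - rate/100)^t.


Monthly retention factor = 1 - 2.76/100 = 0.9724
Over 4 months: factor^4 = 0.89409
SOC_final = 97.03 * 0.89409 = 86.75%

86.75%


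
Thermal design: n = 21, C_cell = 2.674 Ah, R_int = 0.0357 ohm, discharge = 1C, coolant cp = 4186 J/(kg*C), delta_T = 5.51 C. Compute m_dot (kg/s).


Step 1: I = 1 * 2.674 = 2.674 A
Step 2: Q_cell = I^2 * R = 2.674^2 * 0.0357 = 0.25526 W
Step 3: Q_total = 21 * 0.25526 = 5.3605 W
Step 4: m_dot = Q_total / (cp * dT) = 5.3605 / (4186 * 5.51) = 2.324e-04 kg/s

2.324e-04 kg/s


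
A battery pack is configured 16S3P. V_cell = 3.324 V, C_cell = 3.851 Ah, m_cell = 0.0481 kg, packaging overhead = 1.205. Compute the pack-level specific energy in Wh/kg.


Step 1: V_pack = 16 * 3.324 = 53.184 V
Step 2: C_pack = 3 * 3.851 = 11.553 Ah
Step 3: E_pack = V_pack * C_pack = 53.184 * 11.553 = 614.43 Wh
Step 4: m_pack = 16 * 3 * 0.0481 * 1.205 = 2.7821 kg
Step 5: ED = E_pack / m_pack = 614.43 / 2.7821 = 220.9 Wh/kg

220.9 Wh/kg


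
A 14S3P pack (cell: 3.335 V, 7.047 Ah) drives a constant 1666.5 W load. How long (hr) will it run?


Step 1: E_pack = Ns * V_cell * Np * C_cell = 14 * 3.335 * 3 * 7.047 = 987.07 Wh
Step 2: t = E_pack / P = 987.07 / 1666.5 = 0.5923 hr

0.5923 hr


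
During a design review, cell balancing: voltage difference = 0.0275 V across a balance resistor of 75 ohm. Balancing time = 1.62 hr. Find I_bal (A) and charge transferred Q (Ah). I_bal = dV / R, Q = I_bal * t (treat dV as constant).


I_bal = dV / R = 0.0275 / 75 = 3.6667e-04 A
Q = I_bal * t = 3.6667e-04 * 1.62 = 5.940e-04 Ah

I=3.6667e-04 A, Q=5.940e-04 Ah


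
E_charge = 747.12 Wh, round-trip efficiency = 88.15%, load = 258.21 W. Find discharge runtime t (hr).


Step 1: E_discharge = eta/100 * E_charge = 88.15/100 * 747.12 = 658.59 Wh
Step 2: t = E_discharge / P = 658.59 / 258.21 = 2.551 hr

2.551 hr


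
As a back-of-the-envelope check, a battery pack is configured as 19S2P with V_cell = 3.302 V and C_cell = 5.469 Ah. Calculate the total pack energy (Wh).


E = Ns * Vcell * Np * Ccell = 19 * 3.302 * 2 * 5.469 = 686.2 Wh

686.2 Wh


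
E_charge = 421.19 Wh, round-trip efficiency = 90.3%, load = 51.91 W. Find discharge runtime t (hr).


Step 1: E_discharge = eta/100 * E_charge = 90.3/100 * 421.19 = 380.33 Wh
Step 2: t = E_discharge / P = 380.33 / 51.91 = 7.327 hr

7.327 hr


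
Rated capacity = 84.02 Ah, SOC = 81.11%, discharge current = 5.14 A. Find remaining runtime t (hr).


Step 1: remaining = SOC/100 * C_total = 81.11/100 * 84.02 = 68.149 Ah
Step 2: t = remaining / I = 68.149 / 5.14 = 13.26 hr

13.26 hr


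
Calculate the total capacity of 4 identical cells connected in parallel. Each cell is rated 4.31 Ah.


C_total = 4 * 4.31 = 17.24 Ah

17.24 Ah


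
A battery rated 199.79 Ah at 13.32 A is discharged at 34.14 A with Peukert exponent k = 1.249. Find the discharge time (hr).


t_rated = C / I_rated = 199.79 / 13.32 = 14.999 hr
(I_rated/I)^k = (0.39016)^1.249 = 0.30865
t = t_rated * (I_rated/I)^k = 14.999 * 0.30865 = 4.629 hr

4.629 hr


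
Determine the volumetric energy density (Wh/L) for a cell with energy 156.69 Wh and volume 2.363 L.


ED = E / V = 156.69 / 2.363 = 66.31 Wh/L

66.31 Wh/L


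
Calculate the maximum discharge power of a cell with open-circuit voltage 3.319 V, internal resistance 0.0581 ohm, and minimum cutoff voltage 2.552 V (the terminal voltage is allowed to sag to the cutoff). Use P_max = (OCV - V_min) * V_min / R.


dV = OCV - V_min = 0.767 V (so I_max = dV / R)
P_max = dV * V_min / R = 0.767 * 2.552 / 0.0581 = 33.69 W

33.69 W


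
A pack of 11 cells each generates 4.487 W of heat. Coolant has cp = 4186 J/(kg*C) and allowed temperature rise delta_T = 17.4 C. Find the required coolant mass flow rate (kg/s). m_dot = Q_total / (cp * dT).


Q_total = 11 * 4.487 = 49.357 W
m_dot = Q_total / (cp * dT) = 49.357 / (4186 * 17.4) = 6.776e-04 kg/s

6.776e-04 kg/s


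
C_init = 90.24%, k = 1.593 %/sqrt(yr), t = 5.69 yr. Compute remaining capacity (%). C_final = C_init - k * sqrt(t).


Step 1: sqrt(5.69 yr) = 2.3854
Step 2: drop = 1.593 * 2.3854 = 3.7999
Step 3: C_final = 90.24 - 3.7999 = 86.44%

86.44%


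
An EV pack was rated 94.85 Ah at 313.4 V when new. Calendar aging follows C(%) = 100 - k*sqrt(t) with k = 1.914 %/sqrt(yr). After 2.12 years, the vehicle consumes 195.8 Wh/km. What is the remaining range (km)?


Step 1: capacity retention = 100 - 1.914 * sqrt(2.12) = 100 - 1.914 * 1.456 = 97.213%
Step 2: C_now = 94.85 * 97.213/100 = 92.207 Ah
Step 3: E_pack = V * C_now = 313.4 * 92.207 = 28898 Wh
Step 4: range = E_pack / consumption = 28898 / 195.8 = 147.6 km

147.6 km


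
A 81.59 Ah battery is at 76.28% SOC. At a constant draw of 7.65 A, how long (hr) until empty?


Step 1: remaining = SOC/100 * C_total = 76.28/100 * 81.59 = 62.237 Ah
Step 2: t = remaining / I = 62.237 / 7.65 = 8.136 hr

8.136 hr


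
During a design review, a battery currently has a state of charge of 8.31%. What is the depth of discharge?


DOD = 100 - SOC = 100 - 8.31 = 91.69%

91.69%


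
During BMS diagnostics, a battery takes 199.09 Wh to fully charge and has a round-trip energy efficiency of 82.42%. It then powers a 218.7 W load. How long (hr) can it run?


Step 1: E_discharge = eta/100 * E_charge = 82.42/100 * 199.09 = 164.09 Wh
Step 2: t = E_discharge / P = 164.09 / 218.7 = 0.7503 hr

0.7503 hr


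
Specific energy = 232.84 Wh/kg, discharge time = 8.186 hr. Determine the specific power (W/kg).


P_specific = E / t = 232.84 / 8.186 = 28.44 W/kg

28.44 W/kg


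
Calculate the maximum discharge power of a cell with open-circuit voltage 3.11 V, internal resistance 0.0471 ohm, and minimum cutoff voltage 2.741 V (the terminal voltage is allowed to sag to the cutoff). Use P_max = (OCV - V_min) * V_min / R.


P_max = (OCV - V_min) * V_min / R = (3.11 - 2.741) * 2.741 / 0.0471 = 0.369 * 2.741 / 0.0471 = 21.47 W

21.47 W


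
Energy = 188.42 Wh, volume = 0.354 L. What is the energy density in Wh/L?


ED = E / V = 188.42 / 0.354 = 532.3 Wh/L

532.3 Wh/L


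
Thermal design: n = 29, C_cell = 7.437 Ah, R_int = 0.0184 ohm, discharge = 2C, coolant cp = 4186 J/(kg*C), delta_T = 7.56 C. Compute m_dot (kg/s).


Step 1: I = 2 * 7.437 = 14.874 A
Step 2: Q_cell = I^2 * R = 14.874^2 * 0.0184 = 4.0707 W
Step 3: Q_total = 29 * 4.0707 = 118.05 W
Step 4: m_dot = Q_total / (cp * dT) = 118.05 / (4186 * 7.56) = 0.003730 kg/s

0.003730 kg/s


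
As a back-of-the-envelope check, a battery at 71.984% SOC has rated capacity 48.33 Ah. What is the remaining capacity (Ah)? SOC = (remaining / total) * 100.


remaining = SOC / 100 * total = 71.984 / 100 * 48.33 = 34.79 Ah

34.79 Ah


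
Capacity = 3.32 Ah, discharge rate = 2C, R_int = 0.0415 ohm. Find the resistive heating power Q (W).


Step 1: I = C_rate * capacity = 2 * 3.32 = 6.64 A
Step 2: Q = I^2 * R = 6.64^2 * 0.0415 = 44.09 * 0.0415 = 1.830 W

1.830 W


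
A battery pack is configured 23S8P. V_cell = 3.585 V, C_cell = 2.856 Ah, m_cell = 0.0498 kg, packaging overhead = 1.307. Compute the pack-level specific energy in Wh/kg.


Step 1: V_pack = 23 * 3.585 = 82.455 V
Step 2: C_pack = 8 * 2.856 = 22.848 Ah
Step 3: E_pack = V_pack * C_pack = 82.455 * 22.848 = 1883.9 Wh
Step 4: m_pack = 23 * 8 * 0.0498 * 1.307 = 11.976 kg
Step 5: ED = E_pack / m_pack = 1883.9 / 11.976 = 157.3 Wh/kg

157.3 Wh/kg


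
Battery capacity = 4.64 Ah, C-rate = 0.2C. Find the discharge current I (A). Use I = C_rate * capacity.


I = C_rate * capacity = 0.2 * 4.64 = 0.928 A

0.928 A


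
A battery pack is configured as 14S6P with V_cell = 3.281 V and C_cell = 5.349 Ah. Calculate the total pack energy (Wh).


E = Ns * Vcell * Np * Ccell = 14 * 3.281 * 6 * 5.349 = 1474 Wh

1474 Wh


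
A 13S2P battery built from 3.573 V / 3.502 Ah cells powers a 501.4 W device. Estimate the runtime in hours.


Step 1: E_pack = Ns * V_cell * Np * C_cell = 13 * 3.573 * 2 * 3.502 = 325.33 Wh
Step 2: t = E_pack / P = 325.33 / 501.4 = 0.6488 hr

0.6488 hr


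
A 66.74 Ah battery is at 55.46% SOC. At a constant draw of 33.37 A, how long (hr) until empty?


Step 1: remaining = SOC/100 * C_total = 55.46/100 * 66.74 = 37.014 Ah
Step 2: t = remaining / I = 37.014 / 33.37 = 1.109 hr

1.109 hr


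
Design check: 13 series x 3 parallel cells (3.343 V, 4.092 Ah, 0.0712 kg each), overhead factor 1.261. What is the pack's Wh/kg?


Step 1: V_pack = 13 * 3.343 = 43.459 V
Step 2: C_pack = 3 * 4.092 = 12.276 Ah
Step 3: E_pack = V_pack * C_pack = 43.459 * 12.276 = 533.5 Wh
Step 4: m_pack = 13 * 3 * 0.0712 * 1.261 = 3.5015 kg
Step 5: ED = E_pack / m_pack = 533.5 / 3.5015 = 152.4 Wh/kg

152.4 Wh/kg


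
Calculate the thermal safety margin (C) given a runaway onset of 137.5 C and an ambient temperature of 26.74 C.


Safety margin = 137.5 C - 26.74 C = 110.76 C

110.76 C


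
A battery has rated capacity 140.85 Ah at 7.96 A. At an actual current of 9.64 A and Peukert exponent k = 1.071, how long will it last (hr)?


Step 1: t_rated = C / I_rated = 140.85 / 7.96 = 17.695 hr
Step 2: ratio = 7.96 / 9.64 = 0.82573
Step 3: ratio^k = 0.82573^1.071 = 0.81458
Step 4: t = t_rated * ratio^k = 17.695 * 0.81458 = 14.41 hr

14.41 hr


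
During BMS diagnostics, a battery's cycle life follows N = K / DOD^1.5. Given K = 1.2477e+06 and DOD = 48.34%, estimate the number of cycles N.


Step 1: DOD^1.5 = 48.34^1.5 = 336.09
Step 2: N = 1.2477e+06 / 336.09 = 3712 cycles

3712 cycles


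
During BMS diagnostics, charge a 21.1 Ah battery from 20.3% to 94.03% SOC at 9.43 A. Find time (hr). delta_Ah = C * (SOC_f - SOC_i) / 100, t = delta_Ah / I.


delta_Ah = 21.1 * (94.03 - 20.3) / 100 = 15.557 Ah
t = delta_Ah / I = 15.557 / 9.43 = 1.650 hr

1.650 hr


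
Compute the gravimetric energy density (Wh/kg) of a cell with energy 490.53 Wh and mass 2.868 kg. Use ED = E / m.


Specific energy = 490.53 Wh / 2.868 kg = 171.0 Wh/kg

171.0 Wh/kg


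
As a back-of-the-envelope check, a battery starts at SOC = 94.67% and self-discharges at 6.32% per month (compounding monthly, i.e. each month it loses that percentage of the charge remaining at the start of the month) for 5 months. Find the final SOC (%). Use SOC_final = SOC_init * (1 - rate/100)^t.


Monthly retention factor = 1 - 6.32/100 = 0.9368
Over 5 months: factor^5 = 0.7215
SOC_final = 94.67 * 0.7215 = 68.30%

68.30%


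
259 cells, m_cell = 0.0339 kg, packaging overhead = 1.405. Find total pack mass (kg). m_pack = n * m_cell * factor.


Cell mass sum = 259 * 0.0339 = 8.7801 kg
With overhead 1.405: m_pack = 8.7801 * 1.405 = 12.34 kg

12.34 kg
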